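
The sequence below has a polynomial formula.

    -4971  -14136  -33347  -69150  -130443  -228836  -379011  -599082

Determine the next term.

-910955

Δ: -9165  -19211  -35803  -61293  -98393  -150175  -220071
Δ²: -10046  -16592  -25490  -37100  -51782  -69896
Δ³: -6546  -8898  -11610  -14682  -18114
Δ⁴: -2352  -2712  -3072  -3432
Δ⁵: -360  -360  -360
Fifth differences constant at -360.
-3432 − 360 = -3792;  -18114 − 3792 = -21906;  -69896 − 21906 = -91802;  -220071 − 91802 = -311873;  -599082 − 311873 = -910955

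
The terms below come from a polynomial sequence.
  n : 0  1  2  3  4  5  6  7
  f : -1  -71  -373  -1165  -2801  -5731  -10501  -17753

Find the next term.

First differences: -70 , -302 , -792 , -1636 , -2930 , -4770 , -7252
Second differences: -232 , -490 , -844 , -1294 , -1840 , -2482
Third differences: -258 , -354 , -450 , -546 , -642
Fourth differences: -96 , -96 , -96 , -96
The fourth differences are constant (-96).
-642 − 96 = -738;  -2482 − 738 = -3220;  -7252 − 3220 = -10472;  -17753 − 10472 = -28225

-28225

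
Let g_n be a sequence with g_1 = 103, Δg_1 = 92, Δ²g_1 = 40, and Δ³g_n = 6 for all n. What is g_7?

1375

Build the table forward from the leading diagonal:
D3: 6  6  6  6  6  6  6
D2: 40  46  52  58  64  70  76
D1: 92  132  178  230  288  352  422
g: 103  195  327  505  735  1023  1375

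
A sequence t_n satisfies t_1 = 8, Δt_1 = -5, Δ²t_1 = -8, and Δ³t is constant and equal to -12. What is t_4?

-43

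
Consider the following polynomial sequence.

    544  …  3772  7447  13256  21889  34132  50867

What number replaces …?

Using the last 6 terms:
First differences: 3675, 5809, 8633, 12243, 16735
Second differences: 2134, 2824, 3610, 4492
Third differences: 690, 786, 882
Fourth differences: 96, 96
Constant fourth difference = 96.
Extend backward: 690 − 96 = 594;  2134 − 594 = 1540;  3675 − 1540 = 2135;  3772 − 2135 = 1637

1637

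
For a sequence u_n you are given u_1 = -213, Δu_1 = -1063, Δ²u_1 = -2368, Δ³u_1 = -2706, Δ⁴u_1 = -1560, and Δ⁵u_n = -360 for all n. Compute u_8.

Build the table forward from the leading diagonal:
Fifth differences: -360, -360, -360, -360, -360, -360, -360, -360
Fourth differences: -1560, -1920, -2280, -2640, -3000, -3360, -3720, -4080
Third differences: -2706, -4266, -6186, -8466, -11106, -14106, -17466, -21186
Second differences: -2368, -5074, -9340, -15526, -23992, -35098, -49204, -66670
First differences: -1063, -3431, -8505, -17845, -33371, -57363, -92461, -141665
u: -213, -1276, -4707, -13212, -31057, -64428, -121791, -214252

-214252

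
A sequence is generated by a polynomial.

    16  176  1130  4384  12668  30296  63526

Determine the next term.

Δ: 160  954  3254  8284  17628  33230
Δ²: 794  2300  5030  9344  15602
Δ³: 1506  2730  4314  6258
Δ⁴: 1224  1584  1944
Δ⁵: 360  360
Fifth differences constant at 360.
1944 + 360 = 2304;  6258 + 2304 = 8562;  15602 + 8562 = 24164;  33230 + 24164 = 57394;  63526 + 57394 = 120920

120920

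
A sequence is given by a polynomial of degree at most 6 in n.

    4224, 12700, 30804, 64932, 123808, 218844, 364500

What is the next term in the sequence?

D1: 8476, 18104, 34128, 58876, 95036, 145656
D2: 9628, 16024, 24748, 36160, 50620
D3: 6396, 8724, 11412, 14460
D4: 2328, 2688, 3048
D5: 360, 360
Constant fifth difference = 360, so extend:
3048 + 360 = 3408;  14460 + 3408 = 17868;  50620 + 17868 = 68488;  145656 + 68488 = 214144;  364500 + 214144 = 578644

578644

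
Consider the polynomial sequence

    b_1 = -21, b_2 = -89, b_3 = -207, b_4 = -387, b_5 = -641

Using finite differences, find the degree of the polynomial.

Δ: -68, -118, -180, -254
Δ²: -50, -62, -74
Δ³: -12, -12
The third differences are constant, so the polynomial has degree 3.

3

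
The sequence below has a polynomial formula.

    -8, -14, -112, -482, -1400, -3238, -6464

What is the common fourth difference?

Δ: -6, -98, -370, -918, -1838, -3226
Δ²: -92, -272, -548, -920, -1388
Δ³: -180, -276, -372, -468
Δ⁴: -96, -96, -96

-96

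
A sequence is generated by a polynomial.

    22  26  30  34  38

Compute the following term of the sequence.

4, 4, 4, 4
First differences constant at 4.
38 + 4 = 42

42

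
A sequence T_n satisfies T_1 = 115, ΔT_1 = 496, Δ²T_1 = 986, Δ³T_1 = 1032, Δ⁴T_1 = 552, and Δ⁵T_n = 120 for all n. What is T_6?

25655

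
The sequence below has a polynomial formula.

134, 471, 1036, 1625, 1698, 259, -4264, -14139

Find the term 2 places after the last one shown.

-63217

Δ: 337 , 565 , 589 , 73 , -1439 , -4523 , -9875
Δ²: 228 , 24 , -516 , -1512 , -3084 , -5352
Δ³: -204 , -540 , -996 , -1572 , -2268
Δ⁴: -336 , -456 , -576 , -696
Δ⁵: -120 , -120 , -120
The fifth differences are constant (-120).
-696 − 120 = -816;  -2268 − 816 = -3084;  -5352 − 3084 = -8436;  -9875 − 8436 = -18311;  -14139 − 18311 = -32450
-816 − 120 = -936;  -3084 − 936 = -4020;  -8436 − 4020 = -12456;  -18311 − 12456 = -30767;  -32450 − 30767 = -63217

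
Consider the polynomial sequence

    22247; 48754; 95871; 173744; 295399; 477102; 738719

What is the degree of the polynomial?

Δ: 26507, 47117, 77873, 121655, 181703, 261617
Δ²: 20610, 30756, 43782, 60048, 79914
Δ³: 10146, 13026, 16266, 19866
Δ⁴: 2880, 3240, 3600
Δ⁵: 360, 360
The fifth differences are constant, so the polynomial has degree 5.

5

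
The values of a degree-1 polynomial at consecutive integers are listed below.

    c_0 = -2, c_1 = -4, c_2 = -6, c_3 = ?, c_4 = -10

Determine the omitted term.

Using the first 3 terms:
First differences: -2  -2
Constant first difference = -2.
Extend forward: -6 − 2 = -8

-8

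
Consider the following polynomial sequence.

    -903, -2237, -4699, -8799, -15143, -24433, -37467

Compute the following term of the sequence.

-55139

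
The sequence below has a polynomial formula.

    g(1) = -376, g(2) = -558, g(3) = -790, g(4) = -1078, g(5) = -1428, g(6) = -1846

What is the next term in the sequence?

-2338

D1: -182  -232  -288  -350  -418
D2: -50  -56  -62  -68
D3: -6  -6  -6
Third differences constant at -6.
-68 − 6 = -74;  -418 − 74 = -492;  -1846 − 492 = -2338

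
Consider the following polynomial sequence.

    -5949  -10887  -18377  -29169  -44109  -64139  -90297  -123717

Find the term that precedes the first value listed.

D1: -4938  -7490  -10792  -14940  -20030  -26158  -33420
D2: -2552  -3302  -4148  -5090  -6128  -7262
D3: -750  -846  -942  -1038  -1134
D4: -96  -96  -96  -96
The fourth differences are constant at -96.
Work back: -750 + 96 = -654;  -2552 + 654 = -1898;  -4938 + 1898 = -3040;  -5949 + 3040 = -2909

-2909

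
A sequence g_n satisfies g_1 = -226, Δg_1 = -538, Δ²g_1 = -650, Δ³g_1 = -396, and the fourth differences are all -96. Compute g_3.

Build the table forward from the leading diagonal:
Δ⁴: -96  -96  -96
Δ³: -396  -492  -588
Δ²: -650  -1046  -1538
Δ: -538  -1188  -2234
g: -226  -764  -1952

-1952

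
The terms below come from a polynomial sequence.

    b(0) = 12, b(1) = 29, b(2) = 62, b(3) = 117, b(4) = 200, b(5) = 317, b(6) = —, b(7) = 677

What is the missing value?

474

Using the first 6 terms:
First differences: 17  33  55  83  117
Second differences: 16  22  28  34
Third differences: 6  6  6
Constant third difference = 6.
Extend forward: 34 + 6 = 40;  117 + 40 = 157;  317 + 157 = 474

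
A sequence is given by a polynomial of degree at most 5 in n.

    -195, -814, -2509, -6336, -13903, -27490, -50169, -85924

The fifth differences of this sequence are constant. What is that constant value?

D1: -619, -1695, -3827, -7567, -13587, -22679, -35755
D2: -1076, -2132, -3740, -6020, -9092, -13076
D3: -1056, -1608, -2280, -3072, -3984
D4: -552, -672, -792, -912
D5: -120, -120, -120

-120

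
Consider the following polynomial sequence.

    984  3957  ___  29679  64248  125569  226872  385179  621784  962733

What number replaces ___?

11944

Using the last 7 terms:
34569, 61321, 101303, 158307, 236605, 340949
26752, 39982, 57004, 78298, 104344
13230, 17022, 21294, 26046
3792, 4272, 4752
480, 480
Constant fifth difference = 480.
Extend backward: 3792 − 480 = 3312;  13230 − 3312 = 9918;  26752 − 9918 = 16834;  34569 − 16834 = 17735;  29679 − 17735 = 11944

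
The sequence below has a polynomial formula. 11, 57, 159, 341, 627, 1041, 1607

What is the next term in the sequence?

First differences: 46, 102, 182, 286, 414, 566
Second differences: 56, 80, 104, 128, 152
Third differences: 24, 24, 24, 24
Third differences constant at 24.
152 + 24 = 176;  566 + 176 = 742;  1607 + 742 = 2349

2349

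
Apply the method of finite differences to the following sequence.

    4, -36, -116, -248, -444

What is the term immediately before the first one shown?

16

-40  -80  -132  -196
-40  -52  -64
-12  -12
The third differences are constant at -12.
Work back: -40 + 12 = -28;  -40 + 28 = -12;  4 + 12 = 16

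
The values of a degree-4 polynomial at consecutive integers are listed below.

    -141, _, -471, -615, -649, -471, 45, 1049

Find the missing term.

Using the last 6 terms:
First differences: -144, -34, 178, 516, 1004
Second differences: 110, 212, 338, 488
Third differences: 102, 126, 150
Fourth differences: 24, 24
Constant fourth difference = 24.
Extend backward: 102 − 24 = 78;  110 − 78 = 32;  -144 − 32 = -176;  -471 + 176 = -295

-295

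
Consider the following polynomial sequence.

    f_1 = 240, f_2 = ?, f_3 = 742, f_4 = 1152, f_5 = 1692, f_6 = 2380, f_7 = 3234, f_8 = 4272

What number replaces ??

444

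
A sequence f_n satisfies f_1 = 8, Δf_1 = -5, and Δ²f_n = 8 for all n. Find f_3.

6

Build the table forward from the leading diagonal:
Second differences: 8, 8, 8
First differences: -5, 3, 11
f: 8, 3, 6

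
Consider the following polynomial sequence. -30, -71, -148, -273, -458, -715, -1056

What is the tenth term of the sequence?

-2703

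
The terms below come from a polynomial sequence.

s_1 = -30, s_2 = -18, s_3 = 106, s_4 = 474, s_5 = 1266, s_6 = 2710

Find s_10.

First differences: 12 , 124 , 368 , 792 , 1444
Second differences: 112 , 244 , 424 , 652
Third differences: 132 , 180 , 228
Fourth differences: 48 , 48
Constant fourth difference = 48, so extend:
228 + 48 = 276;  652 + 276 = 928;  1444 + 928 = 2372;  2710 + 2372 = 5082
276 + 48 = 324;  928 + 324 = 1252;  2372 + 1252 = 3624;  5082 + 3624 = 8706
324 + 48 = 372;  1252 + 372 = 1624;  3624 + 1624 = 5248;  8706 + 5248 = 13954
372 + 48 = 420;  1624 + 420 = 2044;  5248 + 2044 = 7292;  13954 + 7292 = 21246

21246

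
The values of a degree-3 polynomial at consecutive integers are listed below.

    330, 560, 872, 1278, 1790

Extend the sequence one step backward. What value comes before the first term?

170

D1: 230  312  406  512
D2: 82  94  106
D3: 12  12
The third differences are constant at 12.
Work back: 82 − 12 = 70;  230 − 70 = 160;  330 − 160 = 170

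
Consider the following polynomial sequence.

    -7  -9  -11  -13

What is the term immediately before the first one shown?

-2, -2, -2
The first differences are constant at -2.
Work back: -7 + 2 = -5

-5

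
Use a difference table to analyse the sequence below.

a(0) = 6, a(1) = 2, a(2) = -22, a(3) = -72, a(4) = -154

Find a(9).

D1: -4 , -24 , -50 , -82
D2: -20 , -26 , -32
D3: -6 , -6
Constant third difference = -6, so extend:
-32 − 6 = -38;  -82 − 38 = -120;  -154 − 120 = -274
-38 − 6 = -44;  -120 − 44 = -164;  -274 − 164 = -438
-44 − 6 = -50;  -164 − 50 = -214;  -438 − 214 = -652
-50 − 6 = -56;  -214 − 56 = -270;  -652 − 270 = -922
-56 − 6 = -62;  -270 − 62 = -332;  -922 − 332 = -1254

-1254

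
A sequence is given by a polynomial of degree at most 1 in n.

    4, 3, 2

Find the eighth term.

D1: -1  -1
The first differences are constant (-1).
2 − 1 = 1
1 − 1 = 0
0 − 1 = -1
-1 − 1 = -2
-2 − 1 = -3

-3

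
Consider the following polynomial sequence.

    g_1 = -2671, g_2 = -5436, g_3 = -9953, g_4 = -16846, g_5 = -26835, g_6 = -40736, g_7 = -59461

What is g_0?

First differences: -2765, -4517, -6893, -9989, -13901, -18725
Second differences: -1752, -2376, -3096, -3912, -4824
Third differences: -624, -720, -816, -912
Fourth differences: -96, -96, -96
The fourth differences are constant at -96.
Work back: -624 + 96 = -528;  -1752 + 528 = -1224;  -2765 + 1224 = -1541;  -2671 + 1541 = -1130

-1130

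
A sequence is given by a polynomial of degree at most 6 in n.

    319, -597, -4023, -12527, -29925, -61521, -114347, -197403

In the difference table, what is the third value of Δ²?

-8894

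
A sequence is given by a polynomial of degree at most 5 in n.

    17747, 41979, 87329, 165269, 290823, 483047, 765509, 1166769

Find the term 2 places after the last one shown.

2467763

24232, 45350, 77940, 125554, 192224, 282462, 401260
21118, 32590, 47614, 66670, 90238, 118798
11472, 15024, 19056, 23568, 28560
3552, 4032, 4512, 4992
480, 480, 480
Fifth differences constant at 480.
4992 + 480 = 5472;  28560 + 5472 = 34032;  118798 + 34032 = 152830;  401260 + 152830 = 554090;  1166769 + 554090 = 1720859
5472 + 480 = 5952;  34032 + 5952 = 39984;  152830 + 39984 = 192814;  554090 + 192814 = 746904;  1720859 + 746904 = 2467763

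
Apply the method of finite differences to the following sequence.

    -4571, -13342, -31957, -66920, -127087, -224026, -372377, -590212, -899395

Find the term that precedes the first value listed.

-1132

-8771, -18615, -34963, -60167, -96939, -148351, -217835, -309183
-9844, -16348, -25204, -36772, -51412, -69484, -91348
-6504, -8856, -11568, -14640, -18072, -21864
-2352, -2712, -3072, -3432, -3792
-360, -360, -360, -360
The fifth differences are constant at -360.
Work back: -2352 + 360 = -1992;  -6504 + 1992 = -4512;  -9844 + 4512 = -5332;  -8771 + 5332 = -3439;  -4571 + 3439 = -1132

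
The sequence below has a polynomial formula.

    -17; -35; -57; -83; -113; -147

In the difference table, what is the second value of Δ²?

-4

D1: -18, -22, -26, -30, -34
D2: -4, -4, -4, -4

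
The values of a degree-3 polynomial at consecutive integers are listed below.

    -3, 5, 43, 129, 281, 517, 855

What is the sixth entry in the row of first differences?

338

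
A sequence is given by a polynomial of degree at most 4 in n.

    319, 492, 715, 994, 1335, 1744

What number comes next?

Δ: 173 , 223 , 279 , 341 , 409
Δ²: 50 , 56 , 62 , 68
Δ³: 6 , 6 , 6
Third differences constant at 6.
68 + 6 = 74;  409 + 74 = 483;  1744 + 483 = 2227

2227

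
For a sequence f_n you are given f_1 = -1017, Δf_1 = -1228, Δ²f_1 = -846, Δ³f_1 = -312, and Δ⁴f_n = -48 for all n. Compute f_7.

Build the table forward from the leading diagonal:
Δ⁴: -48  -48  -48  -48  -48  -48  -48
Δ³: -312  -360  -408  -456  -504  -552  -600
Δ²: -846  -1158  -1518  -1926  -2382  -2886  -3438
Δ: -1228  -2074  -3232  -4750  -6676  -9058  -11944
f: -1017  -2245  -4319  -7551  -12301  -18977  -28035

-28035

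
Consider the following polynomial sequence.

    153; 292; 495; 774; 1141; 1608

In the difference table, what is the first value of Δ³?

12

D1: 139, 203, 279, 367, 467
D2: 64, 76, 88, 100
D3: 12, 12, 12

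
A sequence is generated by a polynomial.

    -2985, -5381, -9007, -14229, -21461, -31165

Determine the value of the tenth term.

-105621

First differences: -2396, -3626, -5222, -7232, -9704
Second differences: -1230, -1596, -2010, -2472
Third differences: -366, -414, -462
Fourth differences: -48, -48
Constant fourth difference = -48, so extend:
-462 − 48 = -510;  -2472 − 510 = -2982;  -9704 − 2982 = -12686;  -31165 − 12686 = -43851
-510 − 48 = -558;  -2982 − 558 = -3540;  -12686 − 3540 = -16226;  -43851 − 16226 = -60077
-558 − 48 = -606;  -3540 − 606 = -4146;  -16226 − 4146 = -20372;  -60077 − 20372 = -80449
-606 − 48 = -654;  -4146 − 654 = -4800;  -20372 − 4800 = -25172;  -80449 − 25172 = -105621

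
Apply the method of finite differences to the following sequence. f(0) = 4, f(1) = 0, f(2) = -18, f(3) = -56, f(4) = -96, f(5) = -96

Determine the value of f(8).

924

First differences: -4, -18, -38, -40, 0
Second differences: -14, -20, -2, 40
Third differences: -6, 18, 42
Fourth differences: 24, 24
Fourth differences constant at 24.
42 + 24 = 66;  40 + 66 = 106;  0 + 106 = 106;  -96 + 106 = 10
66 + 24 = 90;  106 + 90 = 196;  106 + 196 = 302;  10 + 302 = 312
90 + 24 = 114;  196 + 114 = 310;  302 + 310 = 612;  312 + 612 = 924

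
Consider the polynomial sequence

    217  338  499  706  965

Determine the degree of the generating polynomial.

121, 161, 207, 259
40, 46, 52
6, 6
The third differences are constant, so the polynomial has degree 3.

3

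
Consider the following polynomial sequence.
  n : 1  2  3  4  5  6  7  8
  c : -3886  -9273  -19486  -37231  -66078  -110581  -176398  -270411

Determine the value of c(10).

-577393

First differences: -5387, -10213, -17745, -28847, -44503, -65817, -94013
Second differences: -4826, -7532, -11102, -15656, -21314, -28196
Third differences: -2706, -3570, -4554, -5658, -6882
Fourth differences: -864, -984, -1104, -1224
Fifth differences: -120, -120, -120
Fifth differences constant at -120.
-1224 − 120 = -1344;  -6882 − 1344 = -8226;  -28196 − 8226 = -36422;  -94013 − 36422 = -130435;  -270411 − 130435 = -400846
-1344 − 120 = -1464;  -8226 − 1464 = -9690;  -36422 − 9690 = -46112;  -130435 − 46112 = -176547;  -400846 − 176547 = -577393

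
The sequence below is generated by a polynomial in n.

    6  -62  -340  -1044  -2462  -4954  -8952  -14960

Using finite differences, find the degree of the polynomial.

D1: -68, -278, -704, -1418, -2492, -3998, -6008
D2: -210, -426, -714, -1074, -1506, -2010
D3: -216, -288, -360, -432, -504
D4: -72, -72, -72, -72
The fourth differences are constant, so the polynomial has degree 4.

4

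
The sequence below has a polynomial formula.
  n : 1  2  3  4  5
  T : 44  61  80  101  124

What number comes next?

149

First differences: 17, 19, 21, 23
Second differences: 2, 2, 2
Second differences constant at 2.
23 + 2 = 25;  124 + 25 = 149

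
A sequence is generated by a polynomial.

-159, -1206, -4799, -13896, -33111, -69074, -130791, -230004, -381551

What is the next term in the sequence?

D1: -1047, -3593, -9097, -19215, -35963, -61717, -99213, -151547
D2: -2546, -5504, -10118, -16748, -25754, -37496, -52334
D3: -2958, -4614, -6630, -9006, -11742, -14838
D4: -1656, -2016, -2376, -2736, -3096
D5: -360, -360, -360, -360
Fifth differences constant at -360.
-3096 − 360 = -3456;  -14838 − 3456 = -18294;  -52334 − 18294 = -70628;  -151547 − 70628 = -222175;  -381551 − 222175 = -603726

-603726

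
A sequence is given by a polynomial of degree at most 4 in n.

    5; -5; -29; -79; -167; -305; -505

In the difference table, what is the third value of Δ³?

First differences: -10, -24, -50, -88, -138, -200
Second differences: -14, -26, -38, -50, -62
Third differences: -12, -12, -12, -12

-12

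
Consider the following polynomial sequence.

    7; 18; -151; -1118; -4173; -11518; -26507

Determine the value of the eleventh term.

-283743

11 , -169 , -967 , -3055 , -7345 , -14989
-180 , -798 , -2088 , -4290 , -7644
-618 , -1290 , -2202 , -3354
-672 , -912 , -1152
-240 , -240
The fifth differences are constant (-240).
-1152 − 240 = -1392;  -3354 − 1392 = -4746;  -7644 − 4746 = -12390;  -14989 − 12390 = -27379;  -26507 − 27379 = -53886
-1392 − 240 = -1632;  -4746 − 1632 = -6378;  -12390 − 6378 = -18768;  -27379 − 18768 = -46147;  -53886 − 46147 = -100033
-1632 − 240 = -1872;  -6378 − 1872 = -8250;  -18768 − 8250 = -27018;  -46147 − 27018 = -73165;  -100033 − 73165 = -173198
-1872 − 240 = -2112;  -8250 − 2112 = -10362;  -27018 − 10362 = -37380;  -73165 − 37380 = -110545;  -173198 − 110545 = -283743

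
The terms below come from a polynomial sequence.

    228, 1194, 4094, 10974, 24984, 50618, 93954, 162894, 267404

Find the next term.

First differences: 966, 2900, 6880, 14010, 25634, 43336, 68940, 104510
Second differences: 1934, 3980, 7130, 11624, 17702, 25604, 35570
Third differences: 2046, 3150, 4494, 6078, 7902, 9966
Fourth differences: 1104, 1344, 1584, 1824, 2064
Fifth differences: 240, 240, 240, 240
Constant fifth difference = 240, so extend:
2064 + 240 = 2304;  9966 + 2304 = 12270;  35570 + 12270 = 47840;  104510 + 47840 = 152350;  267404 + 152350 = 419754

419754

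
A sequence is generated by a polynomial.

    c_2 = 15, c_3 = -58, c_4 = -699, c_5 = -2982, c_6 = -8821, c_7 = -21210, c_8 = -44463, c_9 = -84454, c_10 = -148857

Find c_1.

-6

-73  -641  -2283  -5839  -12389  -23253  -39991  -64403
-568  -1642  -3556  -6550  -10864  -16738  -24412
-1074  -1914  -2994  -4314  -5874  -7674
-840  -1080  -1320  -1560  -1800
-240  -240  -240  -240
The fifth differences are constant at -240.
Work back: -840 + 240 = -600;  -1074 + 600 = -474;  -568 + 474 = -94;  -73 + 94 = 21;  15 − 21 = -6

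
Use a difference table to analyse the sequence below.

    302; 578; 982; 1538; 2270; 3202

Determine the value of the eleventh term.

First differences: 276  404  556  732  932
Second differences: 128  152  176  200
Third differences: 24  24  24
Third differences constant at 24.
200 + 24 = 224;  932 + 224 = 1156;  3202 + 1156 = 4358
224 + 24 = 248;  1156 + 248 = 1404;  4358 + 1404 = 5762
248 + 24 = 272;  1404 + 272 = 1676;  5762 + 1676 = 7438
272 + 24 = 296;  1676 + 296 = 1972;  7438 + 1972 = 9410
296 + 24 = 320;  1972 + 320 = 2292;  9410 + 2292 = 11702

11702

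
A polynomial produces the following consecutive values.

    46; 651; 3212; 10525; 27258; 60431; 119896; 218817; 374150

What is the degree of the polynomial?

5

D1: 605, 2561, 7313, 16733, 33173, 59465, 98921, 155333
D2: 1956, 4752, 9420, 16440, 26292, 39456, 56412
D3: 2796, 4668, 7020, 9852, 13164, 16956
D4: 1872, 2352, 2832, 3312, 3792
D5: 480, 480, 480, 480
The fifth differences are constant, so the polynomial has degree 5.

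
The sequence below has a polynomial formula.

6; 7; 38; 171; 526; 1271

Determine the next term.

2622

1  31  133  355  745
30  102  222  390
72  120  168
48  48
Constant fourth difference = 48, so extend:
168 + 48 = 216;  390 + 216 = 606;  745 + 606 = 1351;  1271 + 1351 = 2622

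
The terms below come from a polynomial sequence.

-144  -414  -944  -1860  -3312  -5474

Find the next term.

-8544

D1: -270  -530  -916  -1452  -2162
D2: -260  -386  -536  -710
D3: -126  -150  -174
D4: -24  -24
Fourth differences constant at -24.
-174 − 24 = -198;  -710 − 198 = -908;  -2162 − 908 = -3070;  -5474 − 3070 = -8544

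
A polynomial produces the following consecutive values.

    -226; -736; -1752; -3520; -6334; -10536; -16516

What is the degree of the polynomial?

4

Δ: -510, -1016, -1768, -2814, -4202, -5980
Δ²: -506, -752, -1046, -1388, -1778
Δ³: -246, -294, -342, -390
Δ⁴: -48, -48, -48
The fourth differences are constant, so the polynomial has degree 4.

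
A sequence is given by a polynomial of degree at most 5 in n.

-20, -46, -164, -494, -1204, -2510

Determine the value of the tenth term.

-19694

D1: -26  -118  -330  -710  -1306
D2: -92  -212  -380  -596
D3: -120  -168  -216
D4: -48  -48
Constant fourth difference = -48, so extend:
-216 − 48 = -264;  -596 − 264 = -860;  -1306 − 860 = -2166;  -2510 − 2166 = -4676
-264 − 48 = -312;  -860 − 312 = -1172;  -2166 − 1172 = -3338;  -4676 − 3338 = -8014
-312 − 48 = -360;  -1172 − 360 = -1532;  -3338 − 1532 = -4870;  -8014 − 4870 = -12884
-360 − 48 = -408;  -1532 − 408 = -1940;  -4870 − 1940 = -6810;  -12884 − 6810 = -19694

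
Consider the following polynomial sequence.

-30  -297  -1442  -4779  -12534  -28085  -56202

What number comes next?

-103287

First differences: -267, -1145, -3337, -7755, -15551, -28117
Second differences: -878, -2192, -4418, -7796, -12566
Third differences: -1314, -2226, -3378, -4770
Fourth differences: -912, -1152, -1392
Fifth differences: -240, -240
Fifth differences constant at -240.
-1392 − 240 = -1632;  -4770 − 1632 = -6402;  -12566 − 6402 = -18968;  -28117 − 18968 = -47085;  -56202 − 47085 = -103287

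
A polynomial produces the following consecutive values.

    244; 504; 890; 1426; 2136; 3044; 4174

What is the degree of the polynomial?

3

Δ: 260, 386, 536, 710, 908, 1130
Δ²: 126, 150, 174, 198, 222
Δ³: 24, 24, 24, 24
The third differences are constant, so the polynomial has degree 3.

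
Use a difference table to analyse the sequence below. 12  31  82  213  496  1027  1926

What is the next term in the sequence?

3337

19  51  131  283  531  899
32  80  152  248  368
48  72  96  120
24  24  24
Fourth differences constant at 24.
120 + 24 = 144;  368 + 144 = 512;  899 + 512 = 1411;  1926 + 1411 = 3337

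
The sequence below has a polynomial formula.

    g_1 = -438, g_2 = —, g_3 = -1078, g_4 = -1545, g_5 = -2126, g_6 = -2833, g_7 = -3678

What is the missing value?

Using the last 5 terms:
First differences: -467, -581, -707, -845
Second differences: -114, -126, -138
Third differences: -12, -12
Constant third difference = -12.
Extend backward: -114 + 12 = -102;  -467 + 102 = -365;  -1078 + 365 = -713

-713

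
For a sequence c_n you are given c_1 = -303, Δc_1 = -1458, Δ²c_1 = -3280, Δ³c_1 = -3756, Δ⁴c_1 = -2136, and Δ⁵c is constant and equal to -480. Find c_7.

-168291

Build the table forward from the leading diagonal:
Fifth differences: -480, -480, -480, -480, -480, -480, -480
Fourth differences: -2136, -2616, -3096, -3576, -4056, -4536, -5016
Third differences: -3756, -5892, -8508, -11604, -15180, -19236, -23772
Second differences: -3280, -7036, -12928, -21436, -33040, -48220, -67456
First differences: -1458, -4738, -11774, -24702, -46138, -79178, -127398
c: -303, -1761, -6499, -18273, -42975, -89113, -168291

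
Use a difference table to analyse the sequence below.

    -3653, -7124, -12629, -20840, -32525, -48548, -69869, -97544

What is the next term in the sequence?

-132725

-3471, -5505, -8211, -11685, -16023, -21321, -27675
-2034, -2706, -3474, -4338, -5298, -6354
-672, -768, -864, -960, -1056
-96, -96, -96, -96
The fourth differences are constant (-96).
-1056 − 96 = -1152;  -6354 − 1152 = -7506;  -27675 − 7506 = -35181;  -97544 − 35181 = -132725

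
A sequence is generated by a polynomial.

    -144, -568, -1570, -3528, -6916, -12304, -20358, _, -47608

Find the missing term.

-31840

Using the first 7 terms:
Δ: -424  -1002  -1958  -3388  -5388  -8054
Δ²: -578  -956  -1430  -2000  -2666
Δ³: -378  -474  -570  -666
Δ⁴: -96  -96  -96
Constant fourth difference = -96.
Extend forward: -666 − 96 = -762;  -2666 − 762 = -3428;  -8054 − 3428 = -11482;  -20358 − 11482 = -31840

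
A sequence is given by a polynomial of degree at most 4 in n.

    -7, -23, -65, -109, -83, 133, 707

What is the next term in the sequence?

1855

D1: -16  -42  -44  26  216  574
D2: -26  -2  70  190  358
D3: 24  72  120  168
D4: 48  48  48
Constant fourth difference = 48, so extend:
168 + 48 = 216;  358 + 216 = 574;  574 + 574 = 1148;  707 + 1148 = 1855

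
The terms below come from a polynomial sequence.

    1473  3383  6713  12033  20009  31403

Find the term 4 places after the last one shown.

D1: 1910, 3330, 5320, 7976, 11394
D2: 1420, 1990, 2656, 3418
D3: 570, 666, 762
D4: 96, 96
The fourth differences are constant (96).
762 + 96 = 858;  3418 + 858 = 4276;  11394 + 4276 = 15670;  31403 + 15670 = 47073
858 + 96 = 954;  4276 + 954 = 5230;  15670 + 5230 = 20900;  47073 + 20900 = 67973
954 + 96 = 1050;  5230 + 1050 = 6280;  20900 + 6280 = 27180;  67973 + 27180 = 95153
1050 + 96 = 1146;  6280 + 1146 = 7426;  27180 + 7426 = 34606;  95153 + 34606 = 129759

129759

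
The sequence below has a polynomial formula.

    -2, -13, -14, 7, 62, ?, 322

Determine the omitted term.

163

Using the first 5 terms:
D1: -11  -1  21  55
D2: 10  22  34
D3: 12  12
Constant third difference = 12.
Extend forward: 34 + 12 = 46;  55 + 46 = 101;  62 + 101 = 163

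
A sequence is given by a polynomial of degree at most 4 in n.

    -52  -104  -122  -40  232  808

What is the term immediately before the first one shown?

D1: -52  -18  82  272  576
D2: 34  100  190  304
D3: 66  90  114
D4: 24  24
The fourth differences are constant at 24.
Work back: 66 − 24 = 42;  34 − 42 = -8;  -52 + 8 = -44;  -52 + 44 = -8

-8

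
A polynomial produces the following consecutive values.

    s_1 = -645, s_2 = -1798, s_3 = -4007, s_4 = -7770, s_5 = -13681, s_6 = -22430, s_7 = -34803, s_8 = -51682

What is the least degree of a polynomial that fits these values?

-1153, -2209, -3763, -5911, -8749, -12373, -16879
-1056, -1554, -2148, -2838, -3624, -4506
-498, -594, -690, -786, -882
-96, -96, -96, -96
The fourth differences are constant, so the polynomial has degree 4.

4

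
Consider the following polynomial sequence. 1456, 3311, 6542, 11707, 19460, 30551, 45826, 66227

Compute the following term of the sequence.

92792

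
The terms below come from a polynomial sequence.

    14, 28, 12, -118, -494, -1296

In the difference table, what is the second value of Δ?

-16

Δ: 14, -16, -130, -376, -802
Δ²: -30, -114, -246, -426
Δ³: -84, -132, -180
Δ⁴: -48, -48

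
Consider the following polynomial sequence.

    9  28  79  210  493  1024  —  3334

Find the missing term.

Using the first 6 terms:
Δ: 19, 51, 131, 283, 531
Δ²: 32, 80, 152, 248
Δ³: 48, 72, 96
Δ⁴: 24, 24
Constant fourth difference = 24.
Extend forward: 96 + 24 = 120;  248 + 120 = 368;  531 + 368 = 899;  1024 + 899 = 1923

1923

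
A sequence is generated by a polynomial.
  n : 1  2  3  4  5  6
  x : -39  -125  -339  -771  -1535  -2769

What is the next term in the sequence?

-4635

-86  -214  -432  -764  -1234
-128  -218  -332  -470
-90  -114  -138
-24  -24
Constant fourth difference = -24, so extend:
-138 − 24 = -162;  -470 − 162 = -632;  -1234 − 632 = -1866;  -2769 − 1866 = -4635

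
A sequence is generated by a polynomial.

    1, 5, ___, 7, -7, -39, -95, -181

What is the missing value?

9

Using the last 5 terms:
First differences: -14  -32  -56  -86
Second differences: -18  -24  -30
Third differences: -6  -6
Constant third difference = -6.
Extend backward: -18 + 6 = -12;  -14 + 12 = -2;  7 + 2 = 9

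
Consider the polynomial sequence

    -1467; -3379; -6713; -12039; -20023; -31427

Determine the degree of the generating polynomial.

D1: -1912, -3334, -5326, -7984, -11404
D2: -1422, -1992, -2658, -3420
D3: -570, -666, -762
D4: -96, -96
The fourth differences are constant, so the polynomial has degree 4.

4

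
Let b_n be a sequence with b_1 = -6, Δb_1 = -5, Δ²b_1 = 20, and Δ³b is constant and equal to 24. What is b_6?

409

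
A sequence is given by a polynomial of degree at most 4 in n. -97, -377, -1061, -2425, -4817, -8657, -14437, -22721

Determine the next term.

First differences: -280, -684, -1364, -2392, -3840, -5780, -8284
Second differences: -404, -680, -1028, -1448, -1940, -2504
Third differences: -276, -348, -420, -492, -564
Fourth differences: -72, -72, -72, -72
Fourth differences constant at -72.
-564 − 72 = -636;  -2504 − 636 = -3140;  -8284 − 3140 = -11424;  -22721 − 11424 = -34145

-34145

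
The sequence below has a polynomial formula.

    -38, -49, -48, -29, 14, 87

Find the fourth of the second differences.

30

Δ: -11, 1, 19, 43, 73
Δ²: 12, 18, 24, 30
Δ³: 6, 6, 6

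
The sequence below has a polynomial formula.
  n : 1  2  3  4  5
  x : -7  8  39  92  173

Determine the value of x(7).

15, 31, 53, 81
16, 22, 28
6, 6
The third differences are constant (6).
28 + 6 = 34;  81 + 34 = 115;  173 + 115 = 288
34 + 6 = 40;  115 + 40 = 155;  288 + 155 = 443

443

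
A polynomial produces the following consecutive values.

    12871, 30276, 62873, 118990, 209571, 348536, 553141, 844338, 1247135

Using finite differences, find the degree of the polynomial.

5

First differences: 17405, 32597, 56117, 90581, 138965, 204605, 291197, 402797
Second differences: 15192, 23520, 34464, 48384, 65640, 86592, 111600
Third differences: 8328, 10944, 13920, 17256, 20952, 25008
Fourth differences: 2616, 2976, 3336, 3696, 4056
Fifth differences: 360, 360, 360, 360
The fifth differences are constant, so the polynomial has degree 5.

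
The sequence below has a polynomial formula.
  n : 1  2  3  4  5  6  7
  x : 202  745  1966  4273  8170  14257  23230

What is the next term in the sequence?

35881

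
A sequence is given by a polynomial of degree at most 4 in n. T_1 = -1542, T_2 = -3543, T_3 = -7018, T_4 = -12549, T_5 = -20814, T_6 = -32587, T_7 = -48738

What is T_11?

-2001, -3475, -5531, -8265, -11773, -16151
-1474, -2056, -2734, -3508, -4378
-582, -678, -774, -870
-96, -96, -96
Constant fourth difference = -96, so extend:
-870 − 96 = -966;  -4378 − 966 = -5344;  -16151 − 5344 = -21495;  -48738 − 21495 = -70233
-966 − 96 = -1062;  -5344 − 1062 = -6406;  -21495 − 6406 = -27901;  -70233 − 27901 = -98134
-1062 − 96 = -1158;  -6406 − 1158 = -7564;  -27901 − 7564 = -35465;  -98134 − 35465 = -133599
-1158 − 96 = -1254;  -7564 − 1254 = -8818;  -35465 − 8818 = -44283;  -133599 − 44283 = -177882

-177882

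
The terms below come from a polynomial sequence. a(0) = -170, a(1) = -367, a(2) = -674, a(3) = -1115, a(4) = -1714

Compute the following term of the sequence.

-2495

-197, -307, -441, -599
-110, -134, -158
-24, -24
Third differences constant at -24.
-158 − 24 = -182;  -599 − 182 = -781;  -1714 − 781 = -2495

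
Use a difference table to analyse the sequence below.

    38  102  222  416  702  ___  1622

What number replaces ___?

1098

Using the first 5 terms:
64, 120, 194, 286
56, 74, 92
18, 18
Constant third difference = 18.
Extend forward: 92 + 18 = 110;  286 + 110 = 396;  702 + 396 = 1098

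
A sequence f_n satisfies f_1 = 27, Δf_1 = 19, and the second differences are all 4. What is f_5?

Build the table forward from the leading diagonal:
Second differences: 4  4  4  4  4
First differences: 19  23  27  31  35
f: 27  46  69  96  127

127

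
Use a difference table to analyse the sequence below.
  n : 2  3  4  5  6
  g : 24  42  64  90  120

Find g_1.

18, 22, 26, 30
4, 4, 4
The second differences are constant at 4.
Work back: 18 − 4 = 14;  24 − 14 = 10

10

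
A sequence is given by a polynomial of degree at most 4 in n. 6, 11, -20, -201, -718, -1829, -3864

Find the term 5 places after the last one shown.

-44489

D1: 5, -31, -181, -517, -1111, -2035
D2: -36, -150, -336, -594, -924
D3: -114, -186, -258, -330
D4: -72, -72, -72
The fourth differences are constant (-72).
-330 − 72 = -402;  -924 − 402 = -1326;  -2035 − 1326 = -3361;  -3864 − 3361 = -7225
-402 − 72 = -474;  -1326 − 474 = -1800;  -3361 − 1800 = -5161;  -7225 − 5161 = -12386
-474 − 72 = -546;  -1800 − 546 = -2346;  -5161 − 2346 = -7507;  -12386 − 7507 = -19893
-546 − 72 = -618;  -2346 − 618 = -2964;  -7507 − 2964 = -10471;  -19893 − 10471 = -30364
-618 − 72 = -690;  -2964 − 690 = -3654;  -10471 − 3654 = -14125;  -30364 − 14125 = -44489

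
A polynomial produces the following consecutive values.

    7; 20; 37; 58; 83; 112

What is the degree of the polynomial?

2

Δ: 13, 17, 21, 25, 29
Δ²: 4, 4, 4, 4
The second differences are constant, so the polynomial has degree 2.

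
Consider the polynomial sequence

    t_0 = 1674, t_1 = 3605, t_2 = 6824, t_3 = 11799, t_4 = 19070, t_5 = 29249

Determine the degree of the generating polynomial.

Δ: 1931, 3219, 4975, 7271, 10179
Δ²: 1288, 1756, 2296, 2908
Δ³: 468, 540, 612
Δ⁴: 72, 72
The fourth differences are constant, so the polynomial has degree 4.

4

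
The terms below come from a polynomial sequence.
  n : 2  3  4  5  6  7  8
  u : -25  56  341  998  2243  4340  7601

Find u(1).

Δ: 81  285  657  1245  2097  3261
Δ²: 204  372  588  852  1164
Δ³: 168  216  264  312
Δ⁴: 48  48  48
The fourth differences are constant at 48.
Work back: 168 − 48 = 120;  204 − 120 = 84;  81 − 84 = -3;  -25 + 3 = -22

-22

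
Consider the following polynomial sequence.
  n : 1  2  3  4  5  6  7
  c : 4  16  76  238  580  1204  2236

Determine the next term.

D1: 12, 60, 162, 342, 624, 1032
D2: 48, 102, 180, 282, 408
D3: 54, 78, 102, 126
D4: 24, 24, 24
Fourth differences constant at 24.
126 + 24 = 150;  408 + 150 = 558;  1032 + 558 = 1590;  2236 + 1590 = 3826

3826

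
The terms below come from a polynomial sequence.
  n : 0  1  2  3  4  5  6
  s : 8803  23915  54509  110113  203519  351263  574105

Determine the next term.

897509

D1: 15112, 30594, 55604, 93406, 147744, 222842
D2: 15482, 25010, 37802, 54338, 75098
D3: 9528, 12792, 16536, 20760
D4: 3264, 3744, 4224
D5: 480, 480
The fifth differences are constant (480).
4224 + 480 = 4704;  20760 + 4704 = 25464;  75098 + 25464 = 100562;  222842 + 100562 = 323404;  574105 + 323404 = 897509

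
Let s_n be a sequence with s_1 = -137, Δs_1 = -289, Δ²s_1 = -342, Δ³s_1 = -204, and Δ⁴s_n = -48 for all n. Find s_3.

-1057

Build the table forward from the leading diagonal:
D4: -48, -48, -48
D3: -204, -252, -300
D2: -342, -546, -798
D1: -289, -631, -1177
s: -137, -426, -1057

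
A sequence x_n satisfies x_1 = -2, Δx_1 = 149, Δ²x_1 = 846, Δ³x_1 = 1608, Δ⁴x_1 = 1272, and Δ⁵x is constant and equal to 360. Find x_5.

13374

Build the table forward from the leading diagonal:
D5: 360, 360, 360, 360, 360
D4: 1272, 1632, 1992, 2352, 2712
D3: 1608, 2880, 4512, 6504, 8856
D2: 846, 2454, 5334, 9846, 16350
D1: 149, 995, 3449, 8783, 18629
x: -2, 147, 1142, 4591, 13374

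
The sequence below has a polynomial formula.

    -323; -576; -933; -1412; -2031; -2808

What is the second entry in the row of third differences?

D1: -253, -357, -479, -619, -777
D2: -104, -122, -140, -158
D3: -18, -18, -18

-18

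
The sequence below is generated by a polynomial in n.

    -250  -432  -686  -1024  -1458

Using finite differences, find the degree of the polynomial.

3

First differences: -182, -254, -338, -434
Second differences: -72, -84, -96
Third differences: -12, -12
The third differences are constant, so the polynomial has degree 3.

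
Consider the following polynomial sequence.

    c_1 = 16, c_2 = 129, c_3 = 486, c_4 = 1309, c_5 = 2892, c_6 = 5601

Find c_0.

-3

Δ: 113, 357, 823, 1583, 2709
Δ²: 244, 466, 760, 1126
Δ³: 222, 294, 366
Δ⁴: 72, 72
The fourth differences are constant at 72.
Work back: 222 − 72 = 150;  244 − 150 = 94;  113 − 94 = 19;  16 − 19 = -3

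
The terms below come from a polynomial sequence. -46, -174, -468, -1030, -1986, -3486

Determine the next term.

-128  -294  -562  -956  -1500
-166  -268  -394  -544
-102  -126  -150
-24  -24
The fourth differences are constant (-24).
-150 − 24 = -174;  -544 − 174 = -718;  -1500 − 718 = -2218;  -3486 − 2218 = -5704

-5704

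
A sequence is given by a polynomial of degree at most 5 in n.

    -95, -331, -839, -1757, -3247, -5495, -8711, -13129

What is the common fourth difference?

-24

Δ: -236, -508, -918, -1490, -2248, -3216, -4418
Δ²: -272, -410, -572, -758, -968, -1202
Δ³: -138, -162, -186, -210, -234
Δ⁴: -24, -24, -24, -24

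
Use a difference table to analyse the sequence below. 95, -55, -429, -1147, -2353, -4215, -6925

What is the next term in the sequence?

First differences: -150 , -374 , -718 , -1206 , -1862 , -2710
Second differences: -224 , -344 , -488 , -656 , -848
Third differences: -120 , -144 , -168 , -192
Fourth differences: -24 , -24 , -24
Fourth differences constant at -24.
-192 − 24 = -216;  -848 − 216 = -1064;  -2710 − 1064 = -3774;  -6925 − 3774 = -10699

-10699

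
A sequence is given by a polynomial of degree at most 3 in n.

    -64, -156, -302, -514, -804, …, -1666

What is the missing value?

Using the first 5 terms:
D1: -92, -146, -212, -290
D2: -54, -66, -78
D3: -12, -12
Constant third difference = -12.
Extend forward: -78 − 12 = -90;  -290 − 90 = -380;  -804 − 380 = -1184

-1184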